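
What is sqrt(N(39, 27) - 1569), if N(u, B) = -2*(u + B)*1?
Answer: 9*I*sqrt(21) ≈ 41.243*I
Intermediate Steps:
N(u, B) = -2*B - 2*u (N(u, B) = -2*(B + u)*1 = (-2*B - 2*u)*1 = -2*B - 2*u)
sqrt(N(39, 27) - 1569) = sqrt((-2*27 - 2*39) - 1569) = sqrt((-54 - 78) - 1569) = sqrt(-132 - 1569) = sqrt(-1701) = 9*I*sqrt(21)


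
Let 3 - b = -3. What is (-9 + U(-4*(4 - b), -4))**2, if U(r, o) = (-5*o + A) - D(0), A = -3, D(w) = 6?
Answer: 4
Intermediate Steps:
b = 6 (b = 3 - 1*(-3) = 3 + 3 = 6)
U(r, o) = -9 - 5*o (U(r, o) = (-5*o - 3) - 1*6 = (-3 - 5*o) - 6 = -9 - 5*o)
(-9 + U(-4*(4 - b), -4))**2 = (-9 + (-9 - 5*(-4)))**2 = (-9 + (-9 + 20))**2 = (-9 + 11)**2 = 2**2 = 4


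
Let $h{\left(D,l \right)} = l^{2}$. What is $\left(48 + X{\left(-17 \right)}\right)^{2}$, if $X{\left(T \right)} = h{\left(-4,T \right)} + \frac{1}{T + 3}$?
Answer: $\frac{22250089}{196} \approx 1.1352 \cdot 10^{5}$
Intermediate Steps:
$X{\left(T \right)} = T^{2} + \frac{1}{3 + T}$ ($X{\left(T \right)} = T^{2} + \frac{1}{T + 3} = T^{2} + \frac{1}{3 + T}$)
$\left(48 + X{\left(-17 \right)}\right)^{2} = \left(48 + \frac{1 + \left(-17\right)^{3} + 3 \left(-17\right)^{2}}{3 - 17}\right)^{2} = \left(48 + \frac{1 - 4913 + 3 \cdot 289}{-14}\right)^{2} = \left(48 - \frac{1 - 4913 + 867}{14}\right)^{2} = \left(48 - - \frac{4045}{14}\right)^{2} = \left(48 + \frac{4045}{14}\right)^{2} = \left(\frac{4717}{14}\right)^{2} = \frac{22250089}{196}$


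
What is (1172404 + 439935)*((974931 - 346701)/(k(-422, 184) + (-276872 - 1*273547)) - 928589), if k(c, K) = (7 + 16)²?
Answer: -82329646371021616/54989 ≈ -1.4972e+12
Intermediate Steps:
k(c, K) = 529 (k(c, K) = 23² = 529)
(1172404 + 439935)*((974931 - 346701)/(k(-422, 184) + (-276872 - 1*273547)) - 928589) = (1172404 + 439935)*((974931 - 346701)/(529 + (-276872 - 1*273547)) - 928589) = 1612339*(628230/(529 + (-276872 - 273547)) - 928589) = 1612339*(628230/(529 - 550419) - 928589) = 1612339*(628230/(-549890) - 928589) = 1612339*(628230*(-1/549890) - 928589) = 1612339*(-62823/54989 - 928589) = 1612339*(-51062243344/54989) = -82329646371021616/54989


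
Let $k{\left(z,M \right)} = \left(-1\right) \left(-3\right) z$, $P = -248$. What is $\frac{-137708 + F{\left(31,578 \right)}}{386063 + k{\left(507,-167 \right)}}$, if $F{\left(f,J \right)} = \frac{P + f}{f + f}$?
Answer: $- \frac{275423}{775168} \approx -0.35531$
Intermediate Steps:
$F{\left(f,J \right)} = \frac{-248 + f}{2 f}$ ($F{\left(f,J \right)} = \frac{-248 + f}{f + f} = \frac{-248 + f}{2 f}$)
$k{\left(z,M \right)} = 3 z$
$\frac{-137708 + F{\left(31,578 \right)}}{386063 + k{\left(507,-167 \right)}} = \frac{-137708 + \frac{-248 + 31}{2 \cdot 31}}{386063 + 3 \cdot 507} = \frac{-137708 + \frac{1}{2} \cdot \frac{1}{31} \left(-217\right)}{386063 + 1521} = \frac{-137708 - \frac{7}{2}}{387584} = \left(- \frac{275423}{2}\right) \frac{1}{387584} = - \frac{275423}{775168}$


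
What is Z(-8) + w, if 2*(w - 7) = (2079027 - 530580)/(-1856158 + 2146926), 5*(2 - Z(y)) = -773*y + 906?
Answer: -817835777/581536 ≈ -1406.3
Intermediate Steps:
Z(y) = -896/5 + 773*y/5 (Z(y) = 2 - (-773*y + 906)/5 = 2 - (906 - 773*y)/5 = 2 + (-906/5 + 773*y/5) = -896/5 + 773*y/5)
w = 5619199/581536 (w = 7 + ((2079027 - 530580)/(-1856158 + 2146926))/2 = 7 + (1548447/290768)/2 = 7 + (1548447*(1/290768))/2 = 7 + (½)*(1548447/290768) = 7 + 1548447/581536 = 5619199/581536 ≈ 9.6627)
Z(-8) + w = (-896/5 + (773/5)*(-8)) + 5619199/581536 = (-896/5 - 6184/5) + 5619199/581536 = -1416 + 5619199/581536 = -817835777/581536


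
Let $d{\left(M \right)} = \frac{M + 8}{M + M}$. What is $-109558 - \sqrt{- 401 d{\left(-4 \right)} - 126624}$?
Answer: $-109558 - \frac{i \sqrt{505694}}{2} \approx -1.0956 \cdot 10^{5} - 355.56 i$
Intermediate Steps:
$d{\left(M \right)} = \frac{8 + M}{2 M}$
$-109558 - \sqrt{- 401 d{\left(-4 \right)} - 126624} = -109558 - \sqrt{- 401 \frac{8 - 4}{2 \left(-4\right)} - 126624} = -109558 - \sqrt{- 401 \cdot \frac{1}{2} \left(- \frac{1}{4}\right) 4 - 126624} = -109558 - \sqrt{\left(-401\right) \left(- \frac{1}{2}\right) - 126624} = -109558 - \sqrt{\frac{401}{2} - 126624} = -109558 - \sqrt{- \frac{252847}{2}} = -109558 - \frac{i \sqrt{505694}}{2}$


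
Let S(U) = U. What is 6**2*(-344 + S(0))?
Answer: -12384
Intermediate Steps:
6**2*(-344 + S(0)) = 6**2*(-344 + 0) = 36*(-344) = -12384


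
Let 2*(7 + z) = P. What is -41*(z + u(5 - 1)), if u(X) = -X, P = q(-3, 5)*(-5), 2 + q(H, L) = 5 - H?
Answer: 1066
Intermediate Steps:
q(H, L) = 3 - H (q(H, L) = -2 + (5 - H) = 3 - H)
P = -30 (P = (3 - 1*(-3))*(-5) = (3 + 3)*(-5) = 6*(-5) = -30)
z = -22 (z = -7 + (½)*(-30) = -7 - 15 = -22)
-41*(z + u(5 - 1)) = -41*(-22 - (5 - 1)) = -41*(-22 - 1*4) = -41*(-22 - 4) = -41*(-26) = 1066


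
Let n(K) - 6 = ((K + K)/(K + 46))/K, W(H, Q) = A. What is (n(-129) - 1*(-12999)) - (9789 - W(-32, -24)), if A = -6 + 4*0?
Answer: 266428/83 ≈ 3210.0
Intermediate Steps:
A = -6 (A = -6 + 0 = -6)
W(H, Q) = -6
n(K) = 6 + 2/(46 + K) (n(K) = 6 + ((K + K)/(K + 46))/K = 6 + ((2*K)/(46 + K))/K = 6 + (2*K/(46 + K))/K = 6 + 2/(46 + K))
(n(-129) - 1*(-12999)) - (9789 - W(-32, -24)) = (2*(139 + 3*(-129))/(46 - 129) - 1*(-12999)) - (9789 - 1*(-6)) = (2*(139 - 387)/(-83) + 12999) - (9789 + 6) = (2*(-1/83)*(-248) + 12999) - 1*9795 = (496/83 + 12999) - 9795 = 1079413/83 - 9795 = 266428/83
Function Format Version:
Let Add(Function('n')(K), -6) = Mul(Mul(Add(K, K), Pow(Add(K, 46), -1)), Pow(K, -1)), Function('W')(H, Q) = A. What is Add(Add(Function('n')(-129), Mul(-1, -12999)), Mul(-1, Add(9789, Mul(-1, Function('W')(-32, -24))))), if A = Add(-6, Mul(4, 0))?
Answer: Rational(266428, 83) ≈ 3210.0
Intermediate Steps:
A = -6 (A = Add(-6, 0) = -6)
Function('W')(H, Q) = -6
Function('n')(K) = Add(6, Mul(2, Pow(Add(46, K), -1))) (Function('n')(K) = Add(6, Mul(Mul(Add(K, K), Pow(Add(K, 46), -1)), Pow(K, -1))) = Add(6, Mul(Mul(Mul(2, K), Pow(Add(46, K), -1)), Pow(K, -1))) = Add(6, Mul(Mul(2, K, Pow(Add(46, K), -1)), Pow(K, -1))) = Add(6, Mul(2, Pow(Add(46, K), -1))))
Add(Add(Function('n')(-129), Mul(-1, -12999)), Mul(-1, Add(9789, Mul(-1, Function('W')(-32, -24))))) = Add(Add(Mul(2, Pow(Add(46, -129), -1), Add(139, Mul(3, -129))), Mul(-1, -12999)), Mul(-1, Add(9789, Mul(-1, -6)))) = Add(Add(Mul(2, Pow(-83, -1), Add(139, -387)), 12999), Mul(-1, Add(9789, 6))) = Add(Add(Mul(2, Rational(-1, 83), -248), 12999), Mul(-1, 9795)) = Add(Add(Rational(496, 83), 12999), -9795) = Add(Rational(1079413, 83), -9795) = Rational(266428, 83)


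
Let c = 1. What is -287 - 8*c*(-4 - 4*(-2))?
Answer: -319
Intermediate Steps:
-287 - 8*c*(-4 - 4*(-2)) = -287 - 8*1*(-4 - 4*(-2)) = -287 - 8*(-4 + 8) = -287 - 8*4 = -287 - 1*32 = -287 - 32 = -319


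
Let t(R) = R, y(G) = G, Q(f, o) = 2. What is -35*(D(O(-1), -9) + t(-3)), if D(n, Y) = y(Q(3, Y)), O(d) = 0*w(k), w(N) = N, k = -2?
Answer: 35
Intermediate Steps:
O(d) = 0 (O(d) = 0*(-2) = 0)
D(n, Y) = 2
-35*(D(O(-1), -9) + t(-3)) = -35*(2 - 3) = -35*(-1) = 35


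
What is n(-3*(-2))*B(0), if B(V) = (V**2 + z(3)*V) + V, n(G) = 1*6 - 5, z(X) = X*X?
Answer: 0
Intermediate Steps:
z(X) = X**2
n(G) = 1 (n(G) = 6 - 5 = 1)
B(V) = V**2 + 10*V (B(V) = (V**2 + 3**2*V) + V = (V**2 + 9*V) + V = V**2 + 10*V)
n(-3*(-2))*B(0) = 1*(0*(10 + 0)) = 1*(0*10) = 1*0 = 0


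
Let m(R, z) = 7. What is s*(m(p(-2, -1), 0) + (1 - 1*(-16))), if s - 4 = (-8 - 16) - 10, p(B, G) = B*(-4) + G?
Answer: -720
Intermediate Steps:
p(B, G) = G - 4*B (p(B, G) = -4*B + G = G - 4*B)
s = -30 (s = 4 + ((-8 - 16) - 10) = 4 + (-24 - 10) = 4 - 34 = -30)
s*(m(p(-2, -1), 0) + (1 - 1*(-16))) = -30*(7 + (1 - 1*(-16))) = -30*(7 + (1 + 16)) = -30*(7 + 17) = -30*24 = -720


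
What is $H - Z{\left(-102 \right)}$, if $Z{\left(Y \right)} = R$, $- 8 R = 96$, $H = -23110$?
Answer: $-23098$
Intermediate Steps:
$R = -12$ ($R = \left(- \frac{1}{8}\right) 96 = -12$)
$Z{\left(Y \right)} = -12$
$H - Z{\left(-102 \right)} = -23110 - -12 = -23110 + 12 = -23098$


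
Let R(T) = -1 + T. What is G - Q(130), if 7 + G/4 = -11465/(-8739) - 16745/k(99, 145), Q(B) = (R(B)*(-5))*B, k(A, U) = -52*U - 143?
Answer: 9524352554/113607 ≈ 83836.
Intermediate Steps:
k(A, U) = -143 - 52*U
Q(B) = B*(5 - 5*B) (Q(B) = ((-1 + B)*(-5))*B = (5 - 5*B)*B = B*(5 - 5*B))
G = -1594396/113607 (G = -28 + 4*(-11465/(-8739) - 16745/(-143 - 52*145)) = -28 + 4*(-11465*(-1/8739) - 16745/(-143 - 7540)) = -28 + 4*(11465/8739 - 16745/(-7683)) = -28 + 4*(11465/8739 - 16745*(-1/7683)) = -28 + 4*(11465/8739 + 85/39) = -28 + 4*(396650/113607) = -28 + 1586600/113607 = -1594396/113607 ≈ -14.034)
G - Q(130) = -1594396/113607 - 5*130*(1 - 1*130) = -1594396/113607 - 5*130*(1 - 130) = -1594396/113607 - 5*130*(-129) = -1594396/113607 - 1*(-83850) = -1594396/113607 + 83850 = 9524352554/113607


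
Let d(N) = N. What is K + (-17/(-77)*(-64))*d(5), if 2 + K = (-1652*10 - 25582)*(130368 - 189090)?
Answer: 190368144994/77 ≈ 2.4723e+9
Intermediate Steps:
K = 2472313642 (K = -2 + (-1652*10 - 25582)*(130368 - 189090) = -2 + (-16520 - 25582)*(-58722) = -2 - 42102*(-58722) = -2 + 2472313644 = 2472313642)
K + (-17/(-77)*(-64))*d(5) = 2472313642 + (-17/(-77)*(-64))*5 = 2472313642 + (-17*(-1/77)*(-64))*5 = 2472313642 + ((17/77)*(-64))*5 = 2472313642 - 1088/77*5 = 2472313642 - 5440/77 = 190368144994/77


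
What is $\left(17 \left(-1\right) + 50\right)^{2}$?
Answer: $1089$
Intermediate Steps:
$\left(17 \left(-1\right) + 50\right)^{2} = \left(-17 + 50\right)^{2} = 33^{2} = 1089$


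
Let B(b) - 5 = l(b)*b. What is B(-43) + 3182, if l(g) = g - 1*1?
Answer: 5079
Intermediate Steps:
l(g) = -1 + g (l(g) = g - 1 = -1 + g)
B(b) = 5 + b*(-1 + b) (B(b) = 5 + (-1 + b)*b = 5 + b*(-1 + b))
B(-43) + 3182 = (5 - 43*(-1 - 43)) + 3182 = (5 - 43*(-44)) + 3182 = (5 + 1892) + 3182 = 1897 + 3182 = 5079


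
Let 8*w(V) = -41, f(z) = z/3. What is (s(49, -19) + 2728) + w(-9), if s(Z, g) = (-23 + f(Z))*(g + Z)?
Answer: 20183/8 ≈ 2522.9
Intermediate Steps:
f(z) = z/3 (f(z) = z*(1/3) = z/3)
w(V) = -41/8 (w(V) = (1/8)*(-41) = -41/8)
s(Z, g) = (-23 + Z/3)*(Z + g) (s(Z, g) = (-23 + Z/3)*(g + Z) = (-23 + Z/3)*(Z + g))
(s(49, -19) + 2728) + w(-9) = ((-23*49 - 23*(-19) + (1/3)*49**2 + (1/3)*49*(-19)) + 2728) - 41/8 = ((-1127 + 437 + (1/3)*2401 - 931/3) + 2728) - 41/8 = ((-1127 + 437 + 2401/3 - 931/3) + 2728) - 41/8 = (-200 + 2728) - 41/8 = 2528 - 41/8 = 20183/8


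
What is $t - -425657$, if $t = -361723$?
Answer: $63934$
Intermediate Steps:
$t - -425657 = -361723 - -425657 = -361723 + 425657 = 63934$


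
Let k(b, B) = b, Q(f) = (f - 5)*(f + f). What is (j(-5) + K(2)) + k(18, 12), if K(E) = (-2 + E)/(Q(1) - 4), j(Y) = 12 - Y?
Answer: 35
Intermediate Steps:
Q(f) = 2*f*(-5 + f) (Q(f) = (-5 + f)*(2*f) = 2*f*(-5 + f))
K(E) = ⅙ - E/12 (K(E) = (-2 + E)/(2*1*(-5 + 1) - 4) = (-2 + E)/(2*1*(-4) - 4) = (-2 + E)/(-8 - 4) = (-2 + E)/(-12) = (-2 + E)*(-1/12) = ⅙ - E/12)
(j(-5) + K(2)) + k(18, 12) = ((12 - 1*(-5)) + (⅙ - 1/12*2)) + 18 = ((12 + 5) + (⅙ - ⅙)) + 18 = (17 + 0) + 18 = 17 + 18 = 35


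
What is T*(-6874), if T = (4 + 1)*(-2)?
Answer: 68740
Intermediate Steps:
T = -10 (T = 5*(-2) = -10)
T*(-6874) = -10*(-6874) = 68740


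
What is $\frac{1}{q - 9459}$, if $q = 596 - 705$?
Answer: $- \frac{1}{9568} \approx -0.00010451$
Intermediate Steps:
$q = -109$ ($q = 596 - 705 = -109$)
$\frac{1}{q - 9459} = \frac{1}{-109 - 9459} = \frac{1}{-9568} = - \frac{1}{9568}$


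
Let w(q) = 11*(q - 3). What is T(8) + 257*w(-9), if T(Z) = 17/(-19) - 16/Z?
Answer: -644611/19 ≈ -33927.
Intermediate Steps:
w(q) = -33 + 11*q (w(q) = 11*(-3 + q) = -33 + 11*q)
T(Z) = -17/19 - 16/Z (T(Z) = 17*(-1/19) - 16/Z = -17/19 - 16/Z)
T(8) + 257*w(-9) = (-17/19 - 16/8) + 257*(-33 + 11*(-9)) = (-17/19 - 16*1/8) + 257*(-33 - 99) = (-17/19 - 2) + 257*(-132) = -55/19 - 33924 = -644611/19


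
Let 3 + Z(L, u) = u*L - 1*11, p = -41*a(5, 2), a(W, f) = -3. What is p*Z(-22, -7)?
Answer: 17220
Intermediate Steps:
p = 123 (p = -41*(-3) = 123)
Z(L, u) = -14 + L*u (Z(L, u) = -3 + (u*L - 1*11) = -3 + (L*u - 11) = -3 + (-11 + L*u) = -14 + L*u)
p*Z(-22, -7) = 123*(-14 - 22*(-7)) = 123*(-14 + 154) = 123*140 = 17220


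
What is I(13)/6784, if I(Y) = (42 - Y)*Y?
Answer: 377/6784 ≈ 0.055572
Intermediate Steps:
I(Y) = Y*(42 - Y)
I(13)/6784 = (13*(42 - 1*13))/6784 = (13*(42 - 13))*(1/6784) = (13*29)*(1/6784) = 377*(1/6784) = 377/6784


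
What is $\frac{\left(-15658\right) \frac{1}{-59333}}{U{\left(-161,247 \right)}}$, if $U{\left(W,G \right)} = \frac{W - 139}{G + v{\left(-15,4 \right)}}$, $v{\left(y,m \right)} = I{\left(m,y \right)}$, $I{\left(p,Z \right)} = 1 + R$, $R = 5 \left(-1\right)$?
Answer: $- \frac{634149}{2966650} \approx -0.21376$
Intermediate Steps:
$R = -5$
$I{\left(p,Z \right)} = -4$ ($I{\left(p,Z \right)} = 1 - 5 = -4$)
$v{\left(y,m \right)} = -4$
$U{\left(W,G \right)} = \frac{-139 + W}{-4 + G}$ ($U{\left(W,G \right)} = \frac{W - 139}{G - 4} = \frac{-139 + W}{-4 + G}$)
$\frac{\left(-15658\right) \frac{1}{-59333}}{U{\left(-161,247 \right)}} = \frac{\left(-15658\right) \frac{1}{-59333}}{\frac{1}{-4 + 247} \left(-139 - 161\right)} = \frac{\left(-15658\right) \left(- \frac{1}{59333}\right)}{\frac{1}{243} \left(-300\right)} = \frac{15658}{59333 \cdot \frac{1}{243} \left(-300\right)} = \frac{15658}{59333 \left(- \frac{100}{81}\right)} = \frac{15658}{59333} \left(- \frac{81}{100}\right) = - \frac{634149}{2966650}$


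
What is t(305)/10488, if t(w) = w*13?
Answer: 3965/10488 ≈ 0.37805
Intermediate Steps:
t(w) = 13*w
t(305)/10488 = (13*305)/10488 = 3965*(1/10488) = 3965/10488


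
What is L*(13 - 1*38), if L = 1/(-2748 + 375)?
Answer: 25/2373 ≈ 0.010535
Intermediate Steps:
L = -1/2373 (L = 1/(-2373) = -1/2373 ≈ -0.00042141)
L*(13 - 1*38) = -(13 - 1*38)/2373 = -(13 - 38)/2373 = -1/2373*(-25) = 25/2373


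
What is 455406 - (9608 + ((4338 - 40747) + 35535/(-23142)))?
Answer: 3719756643/7714 ≈ 4.8221e+5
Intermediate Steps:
455406 - (9608 + ((4338 - 40747) + 35535/(-23142))) = 455406 - (9608 + (-36409 + 35535*(-1/23142))) = 455406 - (9608 + (-36409 - 11845/7714)) = 455406 - (9608 - 280870871/7714) = 455406 - 1*(-206754759/7714) = 455406 + 206754759/7714 = 3719756643/7714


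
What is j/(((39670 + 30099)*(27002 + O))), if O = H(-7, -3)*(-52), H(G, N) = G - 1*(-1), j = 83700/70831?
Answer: 41850/67490272388623 ≈ 6.2009e-10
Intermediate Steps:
j = 83700/70831 (j = 83700*(1/70831) = 83700/70831 ≈ 1.1817)
H(G, N) = 1 + G (H(G, N) = G + 1 = 1 + G)
O = 312 (O = (1 - 7)*(-52) = -6*(-52) = 312)
j/(((39670 + 30099)*(27002 + O))) = 83700/(70831*(((39670 + 30099)*(27002 + 312)))) = 83700/(70831*((69769*27314))) = (83700/70831)/1905670466 = (83700/70831)*(1/1905670466) = 41850/67490272388623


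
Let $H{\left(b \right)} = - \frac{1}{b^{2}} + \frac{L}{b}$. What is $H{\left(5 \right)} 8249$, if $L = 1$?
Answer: $\frac{32996}{25} \approx 1319.8$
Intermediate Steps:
$H{\left(b \right)} = \frac{1}{b} - \frac{1}{b^{2}}$ ($H{\left(b \right)} = - \frac{1}{b^{2}} + 1 \frac{1}{b} = - \frac{1}{b^{2}} + \frac{1}{b} = \frac{1}{b} - \frac{1}{b^{2}}$)
$H{\left(5 \right)} 8249 = \frac{-1 + 5}{25} \cdot 8249 = \frac{1}{25} \cdot 4 \cdot 8249 = \frac{4}{25} \cdot 8249 = \frac{32996}{25}$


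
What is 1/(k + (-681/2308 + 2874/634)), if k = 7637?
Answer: 731636/5590604851 ≈ 0.00013087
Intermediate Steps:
1/(k + (-681/2308 + 2874/634)) = 1/(7637 + (-681/2308 + 2874/634)) = 1/(7637 + (-681*1/2308 + 2874*(1/634))) = 1/(7637 + (-681/2308 + 1437/317)) = 1/(7637 + 3100719/731636) = 1/(5590604851/731636) = 731636/5590604851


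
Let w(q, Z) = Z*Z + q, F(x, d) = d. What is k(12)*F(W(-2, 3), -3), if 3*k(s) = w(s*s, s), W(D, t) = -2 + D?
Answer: -288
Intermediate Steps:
w(q, Z) = q + Z² (w(q, Z) = Z² + q = q + Z²)
k(s) = 2*s²/3 (k(s) = (s*s + s²)/3 = (s² + s²)/3 = (2*s²)/3 = 2*s²/3)
k(12)*F(W(-2, 3), -3) = ((⅔)*12²)*(-3) = ((⅔)*144)*(-3) = 96*(-3) = -288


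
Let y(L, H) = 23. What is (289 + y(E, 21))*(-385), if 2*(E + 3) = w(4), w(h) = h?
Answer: -120120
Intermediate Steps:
E = -1 (E = -3 + (1/2)*4 = -3 + 2 = -1)
(289 + y(E, 21))*(-385) = (289 + 23)*(-385) = 312*(-385) = -120120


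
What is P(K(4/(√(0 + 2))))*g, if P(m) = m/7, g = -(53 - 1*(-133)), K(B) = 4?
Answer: -744/7 ≈ -106.29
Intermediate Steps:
g = -186 (g = -(53 + 133) = -1*186 = -186)
P(m) = m/7 (P(m) = m*(⅐) = m/7)
P(K(4/(√(0 + 2))))*g = ((⅐)*4)*(-186) = (4/7)*(-186) = -744/7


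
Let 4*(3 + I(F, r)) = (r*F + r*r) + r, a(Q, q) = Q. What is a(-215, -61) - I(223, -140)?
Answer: 2728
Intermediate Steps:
I(F, r) = -3 + r/4 + r²/4 + F*r/4 (I(F, r) = -3 + ((r*F + r*r) + r)/4 = -3 + ((F*r + r²) + r)/4 = -3 + ((r² + F*r) + r)/4 = -3 + (r + r² + F*r)/4 = -3 + (r/4 + r²/4 + F*r/4) = -3 + r/4 + r²/4 + F*r/4)
a(-215, -61) - I(223, -140) = -215 - (-3 + (¼)*(-140) + (¼)*(-140)² + (¼)*223*(-140)) = -215 - (-3 - 35 + (¼)*19600 - 7805) = -215 - (-3 - 35 + 4900 - 7805) = -215 - 1*(-2943) = -215 + 2943 = 2728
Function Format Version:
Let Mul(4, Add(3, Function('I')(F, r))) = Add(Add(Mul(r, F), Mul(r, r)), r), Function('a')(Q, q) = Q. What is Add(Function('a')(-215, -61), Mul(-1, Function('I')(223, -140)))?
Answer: 2728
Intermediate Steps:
Function('I')(F, r) = Add(-3, Mul(Rational(1, 4), r), Mul(Rational(1, 4), Pow(r, 2)), Mul(Rational(1, 4), F, r)) (Function('I')(F, r) = Add(-3, Mul(Rational(1, 4), Add(Add(Mul(r, F), Mul(r, r)), r))) = Add(-3, Mul(Rational(1, 4), Add(Add(Mul(F, r), Pow(r, 2)), r))) = Add(-3, Mul(Rational(1, 4), Add(Add(Pow(r, 2), Mul(F, r)), r))) = Add(-3, Mul(Rational(1, 4), Add(r, Pow(r, 2), Mul(F, r)))) = Add(-3, Add(Mul(Rational(1, 4), r), Mul(Rational(1, 4), Pow(r, 2)), Mul(Rational(1, 4), F, r))) = Add(-3, Mul(Rational(1, 4), r), Mul(Rational(1, 4), Pow(r, 2)), Mul(Rational(1, 4), F, r)))
Add(Function('a')(-215, -61), Mul(-1, Function('I')(223, -140))) = Add(-215, Mul(-1, Add(-3, Mul(Rational(1, 4), -140), Mul(Rational(1, 4), Pow(-140, 2)), Mul(Rational(1, 4), 223, -140)))) = Add(-215, Mul(-1, Add(-3, -35, Mul(Rational(1, 4), 19600), -7805))) = Add(-215, Mul(-1, Add(-3, -35, 4900, -7805))) = Add(-215, Mul(-1, -2943)) = Add(-215, 2943) = 2728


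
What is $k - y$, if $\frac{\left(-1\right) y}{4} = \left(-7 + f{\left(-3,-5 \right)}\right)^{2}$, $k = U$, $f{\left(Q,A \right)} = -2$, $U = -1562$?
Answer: $-1238$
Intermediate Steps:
$k = -1562$
$y = -324$ ($y = - 4 \left(-7 - 2\right)^{2} = - 4 \left(-9\right)^{2} = \left(-4\right) 81 = -324$)
$k - y = -1562 - -324 = -1562 + 324 = -1238$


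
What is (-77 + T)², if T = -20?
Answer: 9409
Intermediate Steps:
(-77 + T)² = (-77 - 20)² = (-97)² = 9409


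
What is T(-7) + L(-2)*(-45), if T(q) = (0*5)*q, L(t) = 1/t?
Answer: 45/2 ≈ 22.500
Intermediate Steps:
T(q) = 0 (T(q) = 0*q = 0)
T(-7) + L(-2)*(-45) = 0 - 45/(-2) = 0 - ½*(-45) = 0 + 45/2 = 45/2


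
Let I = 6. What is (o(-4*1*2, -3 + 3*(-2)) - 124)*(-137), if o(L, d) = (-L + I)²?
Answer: -9864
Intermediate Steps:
o(L, d) = (6 - L)² (o(L, d) = (-L + 6)² = (6 - L)²)
(o(-4*1*2, -3 + 3*(-2)) - 124)*(-137) = ((-6 - 4*1*2)² - 124)*(-137) = ((-6 - 4*2)² - 124)*(-137) = ((-6 - 8)² - 124)*(-137) = ((-14)² - 124)*(-137) = (196 - 124)*(-137) = 72*(-137) = -9864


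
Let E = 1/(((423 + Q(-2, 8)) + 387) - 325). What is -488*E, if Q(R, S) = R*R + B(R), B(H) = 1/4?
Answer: -1952/1957 ≈ -0.99745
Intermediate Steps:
B(H) = 1/4 (B(H) = 1*(1/4) = 1/4)
Q(R, S) = 1/4 + R**2 (Q(R, S) = R*R + 1/4 = R**2 + 1/4 = 1/4 + R**2)
E = 4/1957 (E = 1/(((423 + (1/4 + (-2)**2)) + 387) - 325) = 1/(((423 + (1/4 + 4)) + 387) - 325) = 1/(((423 + 17/4) + 387) - 325) = 1/((1709/4 + 387) - 325) = 1/(3257/4 - 325) = 1/(1957/4) = 4/1957 ≈ 0.0020439)
-488*E = -488*4/1957 = -1952/1957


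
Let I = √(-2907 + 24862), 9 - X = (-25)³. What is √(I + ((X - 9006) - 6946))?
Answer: √(-318 + √21955) ≈ 13.032*I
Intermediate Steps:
X = 15634 (X = 9 - 1*(-25)³ = 9 - 1*(-15625) = 9 + 15625 = 15634)
I = √21955 ≈ 148.17
√(I + ((X - 9006) - 6946)) = √(√21955 + ((15634 - 9006) - 6946)) = √(√21955 + (6628 - 6946)) = √(√21955 - 318) = √(-318 + √21955)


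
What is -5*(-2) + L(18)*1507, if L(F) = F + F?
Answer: 54262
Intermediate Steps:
L(F) = 2*F
-5*(-2) + L(18)*1507 = -5*(-2) + (2*18)*1507 = 10 + 36*1507 = 10 + 54252 = 54262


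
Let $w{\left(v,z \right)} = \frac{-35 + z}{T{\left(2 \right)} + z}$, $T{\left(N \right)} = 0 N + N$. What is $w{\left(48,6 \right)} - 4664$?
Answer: $- \frac{37341}{8} \approx -4667.6$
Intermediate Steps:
$T{\left(N \right)} = N$ ($T{\left(N \right)} = 0 + N = N$)
$w{\left(v,z \right)} = \frac{-35 + z}{2 + z}$
$w{\left(48,6 \right)} - 4664 = \frac{-35 + 6}{2 + 6} - 4664 = \frac{1}{8} \left(-29\right) - 4664 = - \frac{29}{8} - 4664 = - \frac{37341}{8}$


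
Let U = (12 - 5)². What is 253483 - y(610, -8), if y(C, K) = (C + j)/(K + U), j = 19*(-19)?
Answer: 10392554/41 ≈ 2.5348e+5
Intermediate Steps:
U = 49 (U = 7² = 49)
j = -361
y(C, K) = (-361 + C)/(49 + K) (y(C, K) = (C - 361)/(K + 49) = (-361 + C)/(49 + K))
253483 - y(610, -8) = 253483 - (-361 + 610)/(49 - 8) = 253483 - 249/41 = 10392554/41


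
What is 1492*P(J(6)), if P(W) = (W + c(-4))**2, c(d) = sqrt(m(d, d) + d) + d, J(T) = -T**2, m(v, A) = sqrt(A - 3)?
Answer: 1492*(40 - sqrt(-4 + I*sqrt(7)))**2 ≈ 2.3059e+6 - 2.4637e+5*I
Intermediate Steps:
m(v, A) = sqrt(-3 + A)
c(d) = d + sqrt(d + sqrt(-3 + d)) (c(d) = sqrt(sqrt(-3 + d) + d) + d = sqrt(d + sqrt(-3 + d)) + d = d + sqrt(d + sqrt(-3 + d)))
P(W) = (-4 + W + sqrt(-4 + I*sqrt(7)))**2 (P(W) = (W + (-4 + sqrt(-4 + sqrt(-3 - 4))))**2 = (W + (-4 + sqrt(-4 + sqrt(-7))))**2 = (W + (-4 + sqrt(-4 + I*sqrt(7))))**2 = (-4 + W + sqrt(-4 + I*sqrt(7)))**2)
1492*P(J(6)) = 1492*(-4 - 1*6**2 + sqrt(-4 + I*sqrt(7)))**2 = 1492*(-4 - 1*36 + sqrt(-4 + I*sqrt(7)))**2 = 1492*(-4 - 36 + sqrt(-4 + I*sqrt(7)))**2 = 1492*(-40 + sqrt(-4 + I*sqrt(7)))**2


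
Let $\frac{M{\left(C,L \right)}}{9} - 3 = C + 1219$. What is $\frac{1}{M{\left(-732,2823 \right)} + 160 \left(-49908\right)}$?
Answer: $- \frac{1}{7980870} \approx -1.253 \cdot 10^{-7}$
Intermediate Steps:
$M{\left(C,L \right)} = 10998 + 9 C$ ($M{\left(C,L \right)} = 27 + 9 \left(C + 1219\right) = 27 + 9 \left(1219 + C\right) = 27 + \left(10971 + 9 C\right) = 10998 + 9 C$)
$\frac{1}{M{\left(-732,2823 \right)} + 160 \left(-49908\right)} = \frac{1}{\left(10998 + 9 \left(-732\right)\right) + 160 \left(-49908\right)} = \frac{1}{\left(10998 - 6588\right) - 7985280} = \frac{1}{4410 - 7985280} = \frac{1}{-7980870} = - \frac{1}{7980870}$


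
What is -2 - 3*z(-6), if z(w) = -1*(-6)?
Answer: -20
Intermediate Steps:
z(w) = 6
-2 - 3*z(-6) = -2 - 3*6 = -2 - 18 = -20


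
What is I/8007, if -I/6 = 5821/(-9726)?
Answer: 5821/12979347 ≈ 0.00044848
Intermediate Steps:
I = 5821/1621 (I = -34926/(-9726) = -34926*(-1)/9726 = -6*(-5821/9726) = 5821/1621 ≈ 3.5910)
I/8007 = (5821/1621)/8007 = (5821/1621)*(1/8007) = 5821/12979347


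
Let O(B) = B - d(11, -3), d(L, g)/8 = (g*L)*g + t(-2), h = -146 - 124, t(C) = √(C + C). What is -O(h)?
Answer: 1062 + 16*I ≈ 1062.0 + 16.0*I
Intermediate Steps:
t(C) = √2*√C (t(C) = √(2*C) = √2*√C)
h = -270
d(L, g) = 16*I + 8*L*g² (d(L, g) = 8*((g*L)*g + √2*√(-2)) = 8*((L*g)*g + √2*(I*√2)) = 8*(L*g² + 2*I) = 8*(2*I + L*g²) = 16*I + 8*L*g²)
O(B) = -792 + B - 16*I (O(B) = B - (16*I + 8*11*(-3)²) = B - (16*I + 8*11*9) = B - (16*I + 792) = B - (792 + 16*I) = B + (-792 - 16*I) = -792 + B - 16*I)
-O(h) = -(-792 - 270 - 16*I) = -(-1062 - 16*I) = 1062 + 16*I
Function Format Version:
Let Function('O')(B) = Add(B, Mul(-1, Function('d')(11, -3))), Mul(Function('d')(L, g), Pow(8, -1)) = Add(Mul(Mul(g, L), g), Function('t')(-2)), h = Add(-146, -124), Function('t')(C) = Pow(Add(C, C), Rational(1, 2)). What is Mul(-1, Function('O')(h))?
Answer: Add(1062, Mul(16, I)) ≈ Add(1062.0, Mul(16.000, I))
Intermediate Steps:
Function('t')(C) = Mul(Pow(2, Rational(1, 2)), Pow(C, Rational(1, 2))) (Function('t')(C) = Pow(Mul(2, C), Rational(1, 2)) = Mul(Pow(2, Rational(1, 2)), Pow(C, Rational(1, 2))))
h = -270
Function('d')(L, g) = Add(Mul(16, I), Mul(8, L, Pow(g, 2))) (Function('d')(L, g) = Mul(8, Add(Mul(Mul(g, L), g), Mul(Pow(2, Rational(1, 2)), Pow(-2, Rational(1, 2))))) = Mul(8, Add(Mul(Mul(L, g), g), Mul(Pow(2, Rational(1, 2)), Mul(I, Pow(2, Rational(1, 2)))))) = Mul(8, Add(Mul(L, Pow(g, 2)), Mul(2, I))) = Mul(8, Add(Mul(2, I), Mul(L, Pow(g, 2)))) = Add(Mul(16, I), Mul(8, L, Pow(g, 2))))
Function('O')(B) = Add(-792, B, Mul(-16, I)) (Function('O')(B) = Add(B, Mul(-1, Add(Mul(16, I), Mul(8, 11, Pow(-3, 2))))) = Add(B, Mul(-1, Add(Mul(16, I), Mul(8, 11, 9)))) = Add(B, Mul(-1, Add(Mul(16, I), 792))) = Add(B, Mul(-1, Add(792, Mul(16, I)))) = Add(B, Add(-792, Mul(-16, I))) = Add(-792, B, Mul(-16, I)))
Mul(-1, Function('O')(h)) = Mul(-1, Add(-792, -270, Mul(-16, I))) = Mul(-1, Add(-1062, Mul(-16, I))) = Add(1062, Mul(16, I))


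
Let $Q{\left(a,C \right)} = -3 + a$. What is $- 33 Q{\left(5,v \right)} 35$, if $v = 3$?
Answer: $-2310$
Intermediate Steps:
$- 33 Q{\left(5,v \right)} 35 = - 33 \left(-3 + 5\right) 35 = \left(-33\right) 2 \cdot 35 = \left(-66\right) 35 = -2310$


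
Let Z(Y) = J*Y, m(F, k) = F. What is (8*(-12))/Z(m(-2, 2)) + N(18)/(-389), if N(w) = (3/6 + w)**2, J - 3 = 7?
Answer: 30499/7780 ≈ 3.9202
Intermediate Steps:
J = 10 (J = 3 + 7 = 10)
N(w) = (1/2 + w)**2 (N(w) = (3*(1/6) + w)**2 = (1/2 + w)**2)
Z(Y) = 10*Y
(8*(-12))/Z(m(-2, 2)) + N(18)/(-389) = (8*(-12))/((10*(-2))) + ((1 + 2*18)**2/4)/(-389) = -96/(-20) + ((1 + 36)**2/4)*(-1/389) = -96*(-1/20) + ((1/4)*37**2)*(-1/389) = 24/5 + ((1/4)*1369)*(-1/389) = 24/5 + (1369/4)*(-1/389) = 24/5 - 1369/1556 = 30499/7780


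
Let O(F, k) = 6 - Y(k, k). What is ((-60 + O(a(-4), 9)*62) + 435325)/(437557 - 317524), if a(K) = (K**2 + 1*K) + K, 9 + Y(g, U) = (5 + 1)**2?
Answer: 433963/120033 ≈ 3.6154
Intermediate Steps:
Y(g, U) = 27 (Y(g, U) = -9 + (5 + 1)**2 = -9 + 6**2 = -9 + 36 = 27)
a(K) = K**2 + 2*K (a(K) = (K**2 + K) + K = (K + K**2) + K = K**2 + 2*K)
O(F, k) = -21 (O(F, k) = 6 - 1*27 = 6 - 27 = -21)
((-60 + O(a(-4), 9)*62) + 435325)/(437557 - 317524) = ((-60 - 21*62) + 435325)/(437557 - 317524) = ((-60 - 1302) + 435325)/120033 = (-1362 + 435325)*(1/120033) = 433963*(1/120033) = 433963/120033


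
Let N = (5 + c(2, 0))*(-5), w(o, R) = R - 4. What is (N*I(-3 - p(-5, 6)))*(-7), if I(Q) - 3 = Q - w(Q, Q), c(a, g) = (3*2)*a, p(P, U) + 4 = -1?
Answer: 4165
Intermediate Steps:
p(P, U) = -5 (p(P, U) = -4 - 1 = -5)
c(a, g) = 6*a
w(o, R) = -4 + R
I(Q) = 7 (I(Q) = 3 + (Q - (-4 + Q)) = 3 + (Q + (4 - Q)) = 3 + 4 = 7)
N = -85 (N = (5 + 6*2)*(-5) = (5 + 12)*(-5) = 17*(-5) = -85)
(N*I(-3 - p(-5, 6)))*(-7) = -85*7*(-7) = -595*(-7) = 4165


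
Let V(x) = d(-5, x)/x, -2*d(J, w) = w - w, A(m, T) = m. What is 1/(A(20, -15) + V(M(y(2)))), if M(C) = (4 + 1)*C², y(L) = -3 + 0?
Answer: 1/20 ≈ 0.050000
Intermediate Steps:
d(J, w) = 0 (d(J, w) = -(w - w)/2 = -½*0 = 0)
y(L) = -3
M(C) = 5*C²
V(x) = 0 (V(x) = 0/x = 0)
1/(A(20, -15) + V(M(y(2)))) = 1/(20 + 0) = 1/20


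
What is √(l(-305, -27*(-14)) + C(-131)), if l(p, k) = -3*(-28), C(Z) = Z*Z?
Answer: √17245 ≈ 131.32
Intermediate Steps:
C(Z) = Z²
l(p, k) = 84
√(l(-305, -27*(-14)) + C(-131)) = √(84 + (-131)²) = √(84 + 17161) = √17245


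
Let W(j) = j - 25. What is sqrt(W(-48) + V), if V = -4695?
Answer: 4*I*sqrt(298) ≈ 69.051*I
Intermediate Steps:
W(j) = -25 + j
sqrt(W(-48) + V) = sqrt((-25 - 48) - 4695) = sqrt(-73 - 4695) = sqrt(-4768) = 4*I*sqrt(298)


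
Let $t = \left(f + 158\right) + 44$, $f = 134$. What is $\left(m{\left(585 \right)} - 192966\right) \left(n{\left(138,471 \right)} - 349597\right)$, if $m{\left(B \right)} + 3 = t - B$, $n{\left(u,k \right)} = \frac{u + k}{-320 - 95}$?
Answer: $\frac{28032717425352}{415} \approx 6.7549 \cdot 10^{10}$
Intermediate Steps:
$t = 336$ ($t = \left(134 + 158\right) + 44 = 292 + 44 = 336$)
$n{\left(u,k \right)} = - \frac{k}{415} - \frac{u}{415}$ ($n{\left(u,k \right)} = \frac{k + u}{-415} = \left(k + u\right) \left(- \frac{1}{415}\right) = - \frac{k}{415} - \frac{u}{415}$)
$m{\left(B \right)} = 333 - B$ ($m{\left(B \right)} = -3 - \left(-336 + B\right) = 333 - B$)
$\left(m{\left(585 \right)} - 192966\right) \left(n{\left(138,471 \right)} - 349597\right) = \left(\left(333 - 585\right) - 192966\right) \left(\left(\left(- \frac{1}{415}\right) 471 - \frac{138}{415}\right) - 349597\right) = \left(\left(333 - 585\right) - 192966\right) \left(\left(- \frac{471}{415} - \frac{138}{415}\right) - 349597\right) = \left(-252 - 192966\right) \left(- \frac{609}{415} - 349597\right) = \left(-193218\right) \left(- \frac{145083364}{415}\right) = \frac{28032717425352}{415}$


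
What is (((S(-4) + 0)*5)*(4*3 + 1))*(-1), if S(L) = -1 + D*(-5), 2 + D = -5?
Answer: -2210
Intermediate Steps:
D = -7 (D = -2 - 5 = -7)
S(L) = 34 (S(L) = -1 - 7*(-5) = -1 + 35 = 34)
(((S(-4) + 0)*5)*(4*3 + 1))*(-1) = (((34 + 0)*5)*(4*3 + 1))*(-1) = ((34*5)*(12 + 1))*(-1) = (170*13)*(-1) = 2210*(-1) = -2210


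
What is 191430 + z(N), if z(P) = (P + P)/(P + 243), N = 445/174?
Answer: 8179230500/42727 ≈ 1.9143e+5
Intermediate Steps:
N = 445/174 (N = 445*(1/174) = 445/174 ≈ 2.5575)
z(P) = 2*P/(243 + P) (z(P) = (2*P)/(243 + P) = 2*P/(243 + P))
191430 + z(N) = 191430 + 2*(445/174)/(243 + 445/174) = 191430 + 2*(445/174)/(42727/174) = 191430 + 2*(445/174)*(174/42727) = 191430 + 890/42727 = 8179230500/42727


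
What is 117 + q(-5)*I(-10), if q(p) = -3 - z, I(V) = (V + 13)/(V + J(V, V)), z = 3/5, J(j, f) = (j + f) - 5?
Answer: 20529/175 ≈ 117.31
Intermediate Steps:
J(j, f) = -5 + f + j (J(j, f) = (f + j) - 5 = -5 + f + j)
z = ⅗ (z = 3*(⅕) = ⅗ ≈ 0.60000)
I(V) = (13 + V)/(-5 + 3*V) (I(V) = (V + 13)/(V + (-5 + V + V)) = (13 + V)/(V + (-5 + 2*V)) = (13 + V)/(-5 + 3*V))
q(p) = -18/5 (q(p) = -3 - 1*⅗ = -3 - ⅗ = -18/5)
117 + q(-5)*I(-10) = 117 - 18*(13 - 10)/(5*(-5 + 3*(-10))) = 117 - 18*3/(5*(-5 - 30)) = 117 - 18*3/(5*(-35)) = 117 - (-18)*3/175 = 117 - 18/5*(-3/35) = 117 + 54/175 = 20529/175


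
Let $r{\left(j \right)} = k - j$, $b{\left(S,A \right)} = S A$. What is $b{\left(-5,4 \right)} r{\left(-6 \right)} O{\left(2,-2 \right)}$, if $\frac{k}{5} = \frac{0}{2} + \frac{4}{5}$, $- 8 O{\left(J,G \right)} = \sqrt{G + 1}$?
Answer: $25 i \approx 25.0 i$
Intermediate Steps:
$O{\left(J,G \right)} = - \frac{\sqrt{1 + G}}{8}$ ($O{\left(J,G \right)} = - \frac{\sqrt{G + 1}}{8} = - \frac{\sqrt{1 + G}}{8}$)
$b{\left(S,A \right)} = A S$
$k = 4$ ($k = 5 \left(\frac{0}{2} + \frac{4}{5}\right) = 5 \left(0 \cdot \frac{1}{2} + 4 \cdot \frac{1}{5}\right) = 5 \left(0 + \frac{4}{5}\right) = 5 \cdot \frac{4}{5} = 4$)
$r{\left(j \right)} = 4 - j$
$b{\left(-5,4 \right)} r{\left(-6 \right)} O{\left(2,-2 \right)} = 4 \left(-5\right) \left(4 - -6\right) \left(- \frac{\sqrt{1 - 2}}{8}\right) = - 20 \left(4 + 6\right) \left(- \frac{\sqrt{-1}}{8}\right) = \left(-20\right) 10 \left(- \frac{i}{8}\right) = - 200 \left(- \frac{i}{8}\right) = 25 i$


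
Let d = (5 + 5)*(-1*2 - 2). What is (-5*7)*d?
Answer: 1400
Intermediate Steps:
d = -40 (d = 10*(-2 - 2) = 10*(-4) = -40)
(-5*7)*d = -5*7*(-40) = -35*(-40) = 1400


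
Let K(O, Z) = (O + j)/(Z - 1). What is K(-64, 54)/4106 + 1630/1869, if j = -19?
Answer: 354562213/406728042 ≈ 0.87174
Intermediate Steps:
K(O, Z) = (-19 + O)/(-1 + Z) (K(O, Z) = (O - 19)/(Z - 1) = (-19 + O)/(-1 + Z))
K(-64, 54)/4106 + 1630/1869 = ((-19 - 64)/(-1 + 54))/4106 + 1630/1869 = (-83/53)*(1/4106) + 1630*(1/1869) = ((1/53)*(-83))*(1/4106) + 1630/1869 = -83/53*1/4106 + 1630/1869 = -83/217618 + 1630/1869 = 354562213/406728042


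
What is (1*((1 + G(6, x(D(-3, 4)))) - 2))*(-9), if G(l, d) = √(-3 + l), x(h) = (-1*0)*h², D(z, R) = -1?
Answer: 9 - 9*√3 ≈ -6.5885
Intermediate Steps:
x(h) = 0 (x(h) = 0*h² = 0)
(1*((1 + G(6, x(D(-3, 4)))) - 2))*(-9) = (1*((1 + √(-3 + 6)) - 2))*(-9) = (1*((1 + √3) - 2))*(-9) = (1*(-1 + √3))*(-9) = (-1 + √3)*(-9) = 9 - 9*√3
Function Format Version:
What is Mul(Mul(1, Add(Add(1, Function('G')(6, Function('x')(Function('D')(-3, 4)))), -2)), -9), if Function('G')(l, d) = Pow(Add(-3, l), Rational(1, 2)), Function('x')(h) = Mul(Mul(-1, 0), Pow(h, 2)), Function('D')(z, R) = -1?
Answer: Add(9, Mul(-9, Pow(3, Rational(1, 2)))) ≈ -6.5885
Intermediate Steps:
Function('x')(h) = 0 (Function('x')(h) = Mul(0, Pow(h, 2)) = 0)
Mul(Mul(1, Add(Add(1, Function('G')(6, Function('x')(Function('D')(-3, 4)))), -2)), -9) = Mul(Mul(1, Add(Add(1, Pow(Add(-3, 6), Rational(1, 2))), -2)), -9) = Mul(Mul(1, Add(Add(1, Pow(3, Rational(1, 2))), -2)), -9) = Mul(Mul(1, Add(-1, Pow(3, Rational(1, 2)))), -9) = Mul(Add(-1, Pow(3, Rational(1, 2))), -9) = Add(9, Mul(-9, Pow(3, Rational(1, 2))))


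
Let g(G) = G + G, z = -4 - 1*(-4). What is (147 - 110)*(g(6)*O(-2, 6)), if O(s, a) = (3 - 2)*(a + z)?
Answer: 2664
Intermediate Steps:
z = 0 (z = -4 + 4 = 0)
O(s, a) = a (O(s, a) = (3 - 2)*(a + 0) = 1*a = a)
g(G) = 2*G
(147 - 110)*(g(6)*O(-2, 6)) = (147 - 110)*((2*6)*6) = 37*(12*6) = 37*72 = 2664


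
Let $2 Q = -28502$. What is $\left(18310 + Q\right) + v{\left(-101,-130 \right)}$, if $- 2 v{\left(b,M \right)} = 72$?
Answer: $4023$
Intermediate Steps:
$Q = -14251$ ($Q = \frac{1}{2} \left(-28502\right) = -14251$)
$v{\left(b,M \right)} = -36$ ($v{\left(b,M \right)} = \left(- \frac{1}{2}\right) 72 = -36$)
$\left(18310 + Q\right) + v{\left(-101,-130 \right)} = \left(18310 - 14251\right) - 36 = 4059 - 36 = 4023$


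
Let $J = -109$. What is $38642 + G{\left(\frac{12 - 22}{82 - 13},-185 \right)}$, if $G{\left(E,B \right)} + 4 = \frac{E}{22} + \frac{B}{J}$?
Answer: $\frac{3196700248}{82731} \approx 38640.0$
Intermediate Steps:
$G{\left(E,B \right)} = -4 - \frac{B}{109} + \frac{E}{22}$ ($G{\left(E,B \right)} = -4 + \left(\frac{E}{22} + \frac{B}{-109}\right) = -4 + \left(E \frac{1}{22} + B \left(- \frac{1}{109}\right)\right) = -4 - \left(- \frac{E}{22} + \frac{B}{109}\right) = -4 - \frac{B}{109} + \frac{E}{22}$)
$38642 + G{\left(\frac{12 - 22}{82 - 13},-185 \right)} = 38642 - \left(\frac{251}{109} - \frac{12 - 22}{22 \left(82 - 13\right)}\right) = 38642 + \left(-4 + \frac{185}{109} + \frac{\left(-10\right) \frac{1}{69}}{22}\right) = 38642 + \left(-4 + \frac{185}{109} + \frac{1}{22} \left(- \frac{10}{69}\right)\right) = 38642 - \frac{191054}{82731} = \frac{3196700248}{82731}$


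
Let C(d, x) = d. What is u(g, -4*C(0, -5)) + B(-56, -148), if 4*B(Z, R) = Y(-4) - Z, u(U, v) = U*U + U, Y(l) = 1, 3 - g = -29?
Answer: 4281/4 ≈ 1070.3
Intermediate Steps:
g = 32 (g = 3 - 1*(-29) = 3 + 29 = 32)
u(U, v) = U + U² (u(U, v) = U² + U = U + U²)
B(Z, R) = ¼ - Z/4 (B(Z, R) = (1 - Z)/4 = ¼ - Z/4)
u(g, -4*C(0, -5)) + B(-56, -148) = 32*(1 + 32) + (¼ - ¼*(-56)) = 32*33 + (¼ + 14) = 1056 + 57/4 = 4281/4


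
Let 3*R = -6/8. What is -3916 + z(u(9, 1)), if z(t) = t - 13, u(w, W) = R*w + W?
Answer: -15721/4 ≈ -3930.3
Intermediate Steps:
R = -¼ (R = (-6/8)/3 = (-6*⅛)/3 = (⅓)*(-¾) = -¼ ≈ -0.25000)
u(w, W) = W - w/4 (u(w, W) = -w/4 + W = W - w/4)
z(t) = -13 + t
-3916 + z(u(9, 1)) = -3916 + (-13 + (1 - ¼*9)) = -3916 + (-13 + (1 - 9/4)) = -3916 + (-13 - 5/4) = -3916 - 57/4 = -15721/4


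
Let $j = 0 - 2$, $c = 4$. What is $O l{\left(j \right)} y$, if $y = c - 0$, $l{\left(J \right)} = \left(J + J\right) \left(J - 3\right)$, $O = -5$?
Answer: $-400$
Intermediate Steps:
$j = -2$ ($j = 0 - 2 = -2$)
$l{\left(J \right)} = 2 J \left(-3 + J\right)$
$y = 4$ ($y = 4 - 0 = 4 + 0 = 4$)
$O l{\left(j \right)} y = - 5 \cdot 2 \left(-2\right) \left(-3 - 2\right) 4 = - 5 \cdot 2 \left(-2\right) \left(-5\right) 4 = \left(-5\right) 20 \cdot 4 = \left(-100\right) 4 = -400$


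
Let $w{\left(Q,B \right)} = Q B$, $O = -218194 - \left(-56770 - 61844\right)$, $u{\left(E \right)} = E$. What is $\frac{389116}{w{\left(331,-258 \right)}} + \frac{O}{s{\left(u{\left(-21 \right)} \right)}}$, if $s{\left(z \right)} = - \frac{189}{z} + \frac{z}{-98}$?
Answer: $- \frac{461648278}{42699} \approx -10812.0$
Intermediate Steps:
$O = -99580$ ($O = -218194 - -118614 = -218194 + 118614 = -99580$)
$s{\left(z \right)} = - \frac{189}{z} - \frac{z}{98}$ ($s{\left(z \right)} = - \frac{189}{z} + z \left(- \frac{1}{98}\right) = - \frac{189}{z} - \frac{z}{98}$)
$w{\left(Q,B \right)} = B Q$
$\frac{389116}{w{\left(331,-258 \right)}} + \frac{O}{s{\left(u{\left(-21 \right)} \right)}} = \frac{389116}{\left(-258\right) 331} - \frac{99580}{- \frac{189}{-21} - - \frac{3}{14}} = \frac{389116}{-85398} - \frac{99580}{\left(-189\right) \left(- \frac{1}{21}\right) + \frac{3}{14}} = 389116 \left(- \frac{1}{85398}\right) - \frac{99580}{9 + \frac{3}{14}} = - \frac{194558}{42699} - \frac{99580}{\frac{129}{14}} = - \frac{194558}{42699} - \frac{1394120}{129} = - \frac{461648278}{42699}$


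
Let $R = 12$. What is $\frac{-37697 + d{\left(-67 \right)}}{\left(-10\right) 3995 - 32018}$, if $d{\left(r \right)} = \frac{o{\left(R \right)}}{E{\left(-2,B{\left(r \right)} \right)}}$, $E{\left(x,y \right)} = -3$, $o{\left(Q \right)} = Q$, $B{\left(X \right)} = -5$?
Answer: $\frac{37701}{71968} \approx 0.52386$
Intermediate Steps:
$d{\left(r \right)} = -4$ ($d{\left(r \right)} = \frac{12}{-3} = 12 \left(- \frac{1}{3}\right) = -4$)
$\frac{-37697 + d{\left(-67 \right)}}{\left(-10\right) 3995 - 32018} = \frac{-37697 - 4}{\left(-10\right) 3995 - 32018} = - \frac{37701}{-39950 - 32018} = - \frac{37701}{-71968} = \left(-37701\right) \left(- \frac{1}{71968}\right) = \frac{37701}{71968}$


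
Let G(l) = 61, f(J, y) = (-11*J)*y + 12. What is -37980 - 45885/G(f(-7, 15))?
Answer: -2362665/61 ≈ -38732.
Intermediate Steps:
f(J, y) = 12 - 11*J*y (f(J, y) = -11*J*y + 12 = 12 - 11*J*y)
-37980 - 45885/G(f(-7, 15)) = -37980 - 45885/61 = -2362665/61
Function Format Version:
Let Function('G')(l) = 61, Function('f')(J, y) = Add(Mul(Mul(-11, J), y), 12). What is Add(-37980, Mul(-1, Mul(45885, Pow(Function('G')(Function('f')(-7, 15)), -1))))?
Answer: Rational(-2362665, 61) ≈ -38732.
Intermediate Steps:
Function('f')(J, y) = Add(12, Mul(-11, J, y)) (Function('f')(J, y) = Add(Mul(-11, J, y), 12) = Add(12, Mul(-11, J, y)))
Add(-37980, Mul(-1, Mul(45885, Pow(Function('G')(Function('f')(-7, 15)), -1)))) = Add(-37980, Mul(-1, Mul(45885, Pow(61, -1)))) = Add(-37980, Mul(-1, Mul(45885, Rational(1, 61)))) = Add(-37980, Mul(-1, Rational(45885, 61))) = Add(-37980, Rational(-45885, 61)) = Rational(-2362665, 61)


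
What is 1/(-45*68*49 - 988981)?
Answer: -1/1138921 ≈ -8.7802e-7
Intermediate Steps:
1/(-45*68*49 - 988981) = 1/(-3060*49 - 988981) = 1/(-149940 - 988981) = 1/(-1138921) = -1/1138921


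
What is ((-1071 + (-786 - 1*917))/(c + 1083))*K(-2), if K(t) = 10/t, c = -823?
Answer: 1387/26 ≈ 53.346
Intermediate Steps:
((-1071 + (-786 - 1*917))/(c + 1083))*K(-2) = ((-1071 + (-786 - 1*917))/(-823 + 1083))*(10/(-2)) = ((-1071 + (-786 - 917))/260)*(10*(-1/2)) = ((-1071 - 1703)*(1/260))*(-5) = -2774*1/260*(-5) = -1387/130*(-5) = 1387/26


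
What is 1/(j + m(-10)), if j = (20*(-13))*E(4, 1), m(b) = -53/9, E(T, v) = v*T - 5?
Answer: 9/2287 ≈ 0.0039353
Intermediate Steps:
E(T, v) = -5 + T*v (E(T, v) = T*v - 5 = -5 + T*v)
m(b) = -53/9 (m(b) = -53*⅑ = -53/9)
j = 260 (j = (20*(-13))*(-5 + 4*1) = -260*(-5 + 4) = -260*(-1) = 260)
1/(j + m(-10)) = 1/(260 - 53/9) = 1/(2287/9) = 9/2287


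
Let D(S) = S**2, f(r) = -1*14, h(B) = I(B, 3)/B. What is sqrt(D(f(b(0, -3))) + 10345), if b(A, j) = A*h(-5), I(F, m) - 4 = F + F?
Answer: sqrt(10541) ≈ 102.67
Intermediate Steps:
I(F, m) = 4 + 2*F (I(F, m) = 4 + (F + F) = 4 + 2*F)
h(B) = (4 + 2*B)/B
b(A, j) = 6*A/5 (b(A, j) = A*(2 + 4/(-5)) = A*(2 + 4*(-1/5)) = A*(2 - 4/5) = A*(6/5) = 6*A/5)
f(r) = -14
sqrt(D(f(b(0, -3))) + 10345) = sqrt((-14)**2 + 10345) = sqrt(196 + 10345) = sqrt(10541)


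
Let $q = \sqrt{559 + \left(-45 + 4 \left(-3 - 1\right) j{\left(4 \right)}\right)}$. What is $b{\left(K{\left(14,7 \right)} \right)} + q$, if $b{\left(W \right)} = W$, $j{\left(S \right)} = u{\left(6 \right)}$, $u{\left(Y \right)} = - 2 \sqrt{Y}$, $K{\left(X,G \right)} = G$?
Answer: $7 + \sqrt{514 + 32 \sqrt{6}} \approx 31.339$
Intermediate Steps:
$j{\left(S \right)} = - 2 \sqrt{6}$
$q = \sqrt{514 + 32 \sqrt{6}}$ ($q = \sqrt{559 - \left(45 - 4 \left(-3 - 1\right) \left(- 2 \sqrt{6}\right)\right)} = \sqrt{559 - \left(45 - 4 \left(-4\right) \left(- 2 \sqrt{6}\right)\right)} = \sqrt{559 - \left(45 + 16 \left(- 2 \sqrt{6}\right)\right)} = \sqrt{559 - \left(45 - 32 \sqrt{6}\right)} = \sqrt{514 + 32 \sqrt{6}} \approx 24.339$)
$b{\left(K{\left(14,7 \right)} \right)} + q = 7 + \sqrt{514 + 32 \sqrt{6}}$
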